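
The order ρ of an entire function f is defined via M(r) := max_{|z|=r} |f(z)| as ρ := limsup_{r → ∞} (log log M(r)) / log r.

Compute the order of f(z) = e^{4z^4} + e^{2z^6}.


Each summand is entire of order 4 and 6 respectively (as in the single-exponential case). The order of a sum is at most the max of the orders, so ρ ≤ 6. For the lower bound: on |z|=r choose arg z so that 2z^6 is real positive; then |e^{2z^6}| = e^{2r^6} while |e^{4z^4}| ≤ e^{4r^4} = o(e^{2r^6}). So |f| ≥ e^{2r^6}(1 − o(1)) and ρ ≥ 6. Hence ρ = max(4, 6) = 6.
Therefore ρ = 6.

Order ρ = 6.


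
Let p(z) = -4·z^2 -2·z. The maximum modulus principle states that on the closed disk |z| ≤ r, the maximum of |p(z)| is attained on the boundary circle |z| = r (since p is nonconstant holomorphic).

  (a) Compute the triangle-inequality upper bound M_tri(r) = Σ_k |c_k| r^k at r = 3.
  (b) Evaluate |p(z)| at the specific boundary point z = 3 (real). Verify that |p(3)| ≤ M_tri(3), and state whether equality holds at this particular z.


Coefficients: c_0 = 0, c_1 = -2, c_2 = -4. Radius r = 3.
Part (a). Triangle bound: M_tri(r) = Σ_k |c_k| r^k
  = |0|·3^0 + |-2|·3^1 + |-4|·3^2
  = 0 + 6 + 36 = 42.
This bounds M(r) := max_{|z|=r} |p(z)| from above; equality holds iff all terms c_k z^k can be made to align in phase at a single z on |z|=r.
Part (b). At z = 3 (real, on the circle |z| = r):
  p(3) = (0)·3^0 + (-2)·3^1 + (-4)·3^2 = -42.
  |p(3)| = 42.
Since all nonzero coefficients share the same sign, |p(3)| = 42 = M_tri(3); the triangle bound is attained at z = 3, so in fact M(r) = 42.

M_tri(3) = 42; |p(3)| = 42; equality at z=3: yes.


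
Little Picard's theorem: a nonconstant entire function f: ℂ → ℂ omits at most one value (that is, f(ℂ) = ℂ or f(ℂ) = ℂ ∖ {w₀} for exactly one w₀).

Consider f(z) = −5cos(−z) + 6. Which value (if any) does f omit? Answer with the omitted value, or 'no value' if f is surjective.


Little Picard bounds the complement of f(ℂ) to at most one point.
cos is entire and surjective onto ℂ: for every w ∈ ℂ, cos(ζ) = w has a solution ζ ∈ ℂ (e.g., via the complex inverse arccos). With ζ = −z this gives z = ζ/(-1). Then -5·cos(−z) takes every value in -5·ℂ = ℂ, and adding 6 is a bijection of ℂ. So f is surjective and omits no value. (Note: only on the real line is cos bounded by [−1, 1].)

Omitted value: no value.


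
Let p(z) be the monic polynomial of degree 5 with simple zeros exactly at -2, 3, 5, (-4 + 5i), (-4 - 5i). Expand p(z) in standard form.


The polynomial is p(z) = ∏_{α ∈ S} (z − α), where S = {-2, 3, 5, (-4 + 5i), (-4 - 5i)}.
Expanding the product yields: p(z) = z^5 + 2·z^4 -8·z^3 -224·z^2 + 199·z + 1230.
Note conjugate pairs combine to real quadratics: (z − (-4+5i))(z − (-4−5i)) = z² + 8z + 41.
The resulting polynomial has degree 5 and real coefficients as required.

p(z) = z^5 + 2·z^4 -8·z^3 -224·z^2 + 199·z + 1230.


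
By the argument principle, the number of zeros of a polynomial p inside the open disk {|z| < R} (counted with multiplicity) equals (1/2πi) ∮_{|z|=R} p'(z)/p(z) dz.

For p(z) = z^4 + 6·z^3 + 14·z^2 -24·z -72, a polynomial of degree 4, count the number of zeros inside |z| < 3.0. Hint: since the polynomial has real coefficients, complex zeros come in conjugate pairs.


The zeros of p are: (-3 + 3i), (-3 - 3i), -2, 2.
Their magnitudes are: 4.243, 4.243, 2, 2.
Zeros with |z| < R = 3.0: -2, 2.
Count = 2.
By the argument principle, (1/2πi) ∮_{|z|=R} p'(z)/p(z) dz equals exactly this count.

Number of zeros inside |z| < 3.0: 2.


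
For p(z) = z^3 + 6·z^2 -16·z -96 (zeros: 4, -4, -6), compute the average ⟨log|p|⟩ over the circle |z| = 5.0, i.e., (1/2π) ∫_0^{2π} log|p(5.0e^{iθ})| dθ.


Zeros: -6, -4, 4; r = 5.0.
Inside |z| < r: -4, 4. Outside (|z| ≥ r): -6.
p(0) = -96, so log|p(0)| = log(96) = 4.5643.
Apply Jensen: I(r) = log|p(0)| + Σ_k log(r/|z_k|), summed over zeros inside |z| < r.
  log(r/|z_k|) for z_k = 4: log(5.0/4) = 0.2231
  log(r/|z_k|) for z_k = -4: log(5.0/4) = 0.2231
  Outside zeros (-6) contribute nothing to the Jensen sum.
Sum over inside zeros: 0.4463.
I(r) = log|p(0)| + (inside sum) = 4.5643 + 0.4463 = 5.0106.
Note: since some zeros are outside |z| ≤ r, the simplified n·log(r) form does NOT apply — only the inside zeros contribute.

I(r) ≈ 5.0106.


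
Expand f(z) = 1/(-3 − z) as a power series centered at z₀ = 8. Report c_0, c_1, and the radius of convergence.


Let w = z − z₀, so z = z₀ + w.
Then -3 − z = -3 − (z₀ + w) = (-3 − z₀) − w = -11 − w.
f(z) = 1/(-11 − w) = (1/(-11)) · 1/(1 − w/(-11)) = Σ_{n≥0} w^n / (-11)^(n+1).
So c_n = 1/(-11)^(n+1):
  c_0 = 1/(-11)^1 = -1/11.
  c_1 = 1/(-11)^2 = 1/121.
The series is valid for |w/d| < 1, i.e. |z − z₀| < |d|.
Radius of convergence: R = |-3 − z₀| = |-11| = 11 (distance from z₀ to the singularity z = -3).

c_0 = -1/11, c_1 = 1/121; R = 11.


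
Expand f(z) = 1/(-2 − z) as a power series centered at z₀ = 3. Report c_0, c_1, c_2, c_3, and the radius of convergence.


Let w = z − z₀, so z = z₀ + w.
Then -2 − z = -2 − (z₀ + w) = (-2 − z₀) − w = -5 − w.
f(z) = 1/(-5 − w) = (1/(-5)) · 1/(1 − w/(-5)) = Σ_{n≥0} w^n / (-5)^(n+1).
So c_n = 1/(-5)^(n+1):
  c_0 = 1/(-5)^1 = -1/5.
  c_1 = 1/(-5)^2 = 1/25.
  c_2 = 1/(-5)^3 = -1/125.
  c_3 = 1/(-5)^4 = 1/625.
The series is valid for |w/d| < 1, i.e. |z − z₀| < |d|.
Radius of convergence: R = |-2 − z₀| = |-5| = 5 (distance from z₀ to the singularity z = -2).

c_0 = -1/5, c_1 = 1/25, c_2 = -1/125, c_3 = 1/625; R = 5.


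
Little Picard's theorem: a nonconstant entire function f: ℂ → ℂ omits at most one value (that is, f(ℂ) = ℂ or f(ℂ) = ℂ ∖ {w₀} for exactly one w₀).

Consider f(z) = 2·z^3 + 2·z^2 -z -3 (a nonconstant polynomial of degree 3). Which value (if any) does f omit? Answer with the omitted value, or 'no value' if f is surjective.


Little Picard bounds the complement of f(ℂ) to at most one point.
For every w ∈ ℂ, the equation p(z) − w = 0 is a nonconstant polynomial in z and hence has at least one root by the fundamental theorem of algebra. So p is surjective onto ℂ, omitting no value.

Omitted value: no value.


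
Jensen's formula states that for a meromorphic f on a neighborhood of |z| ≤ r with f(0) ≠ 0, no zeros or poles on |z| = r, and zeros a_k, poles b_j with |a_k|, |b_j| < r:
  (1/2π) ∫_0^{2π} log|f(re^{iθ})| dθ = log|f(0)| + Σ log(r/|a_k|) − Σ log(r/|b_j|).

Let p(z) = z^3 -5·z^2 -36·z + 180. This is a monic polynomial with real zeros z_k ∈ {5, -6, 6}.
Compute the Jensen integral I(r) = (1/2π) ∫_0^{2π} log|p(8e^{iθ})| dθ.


Zeros: -6, 5, 6; r = 8.
Inside |z| < r: -6, 5, 6. Outside (|z| ≥ r): ∅.
p(0) = 180, so log|p(0)| = log(180) = 5.1930.
Apply Jensen: I(r) = log|p(0)| + Σ_k log(r/|z_k|), summed over zeros inside |z| < r.
  log(r/|z_k|) for z_k = 5: log(8/5) = 0.4700
  log(r/|z_k|) for z_k = -6: log(8/6) = 0.2877
  log(r/|z_k|) for z_k = 6: log(8/6) = 0.2877
Sum over inside zeros: 1.0454.
I(r) = log|p(0)| + (inside sum) = 5.1930 + 1.0454 = 6.2383.
Closed form (all zeros inside, monic): I(r) = n·log(r) = 3·log(8) = 6.2383. ✓

I(r) ≈ 6.2383.


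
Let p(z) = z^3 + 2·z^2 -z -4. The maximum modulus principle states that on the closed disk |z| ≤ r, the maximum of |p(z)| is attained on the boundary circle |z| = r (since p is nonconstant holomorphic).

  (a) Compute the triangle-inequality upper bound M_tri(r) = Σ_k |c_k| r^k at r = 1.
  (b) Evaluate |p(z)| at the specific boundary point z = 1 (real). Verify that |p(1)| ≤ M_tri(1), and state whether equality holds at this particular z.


Coefficients: c_0 = -4, c_1 = -1, c_2 = 2, c_3 = 1. Radius r = 1.
Part (a). Triangle bound: M_tri(r) = Σ_k |c_k| r^k
  = |-4|·1^0 + |-1|·1^1 + |2|·1^2 + |1|·1^3
  = 4 + 1 + 2 + 1 = 8.
This bounds M(r) := max_{|z|=r} |p(z)| from above; equality holds iff all terms c_k z^k can be made to align in phase at a single z on |z|=r.
Part (b). At z = 1 (real, on the circle |z| = r):
  p(1) = (-4)·1^0 + (-1)·1^1 + (2)·1^2 + (1)·1^3 = -2.
  |p(1)| = 2.
Check: |p(1)| = 2 ≤ 8 = M_tri(1). ✓ Equality does not hold at z = 1 (the coefficients have mixed signs, so the terms do not all align in phase there).

M_tri(1) = 8; |p(1)| = 2; equality at z=1: no.


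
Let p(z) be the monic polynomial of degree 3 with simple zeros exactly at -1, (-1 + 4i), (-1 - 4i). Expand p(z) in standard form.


The polynomial is p(z) = ∏_{α ∈ S} (z − α), where S = {-1, (-1 + 4i), (-1 - 4i)}.
Expanding the product yields: p(z) = z^3 + 3·z^2 + 19·z + 17.
Note conjugate pairs combine to real quadratics: (z − (-1+4i))(z − (-1−4i)) = z² + 2z + 17.
The resulting polynomial has degree 3 and real coefficients as required.

p(z) = z^3 + 3·z^2 + 19·z + 17.


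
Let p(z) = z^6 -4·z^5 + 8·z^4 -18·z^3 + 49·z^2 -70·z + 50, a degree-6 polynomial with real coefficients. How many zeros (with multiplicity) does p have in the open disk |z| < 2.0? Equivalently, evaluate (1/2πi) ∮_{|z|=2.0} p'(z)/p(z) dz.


The zeros of p are: (-1 + 2i), (-1 - 2i), (1 + 1i), (1 - 1i), (2 + 1i), (2 - 1i).
Their magnitudes are: 2.236, 2.236, 1.414, 1.414, 2.236, 2.236.
Zeros with |z| < R = 2.0: (1 + 1i), (1 - 1i).
Count = 2.
By the argument principle, (1/2πi) ∮_{|z|=R} p'(z)/p(z) dz equals exactly this count.

Number of zeros inside |z| < 2.0: 2.


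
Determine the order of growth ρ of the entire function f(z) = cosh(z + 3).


cosh(w) is a linear combination of e^{iw} and e^{−iw} (or e^w, e^{−w} in the hyperbolic case), so |cosh(w)| ≤ e^{|w|}. With w = z + 3, |w| ≤ 1|z| + 3 = 1r + 3 on |z| = r, giving M(r) ≤ e^{1r + 3}, so ρ ≤ 1. On a suitable ray (z = it for sin/cos; z = t for sinh/cosh, t real → ∞), |cosh(z + 3)| grows like e^{1|t|}/2, so ρ ≥ 1. Hence ρ = 1.
Therefore ρ = 1.

Order ρ = 1.


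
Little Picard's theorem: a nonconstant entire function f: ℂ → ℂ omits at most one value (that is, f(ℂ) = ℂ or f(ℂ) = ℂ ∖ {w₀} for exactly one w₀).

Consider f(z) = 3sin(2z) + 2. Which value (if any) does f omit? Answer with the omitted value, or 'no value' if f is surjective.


Little Picard bounds the complement of f(ℂ) to at most one point.
sin is entire and surjective onto ℂ: for every w ∈ ℂ, sin(ζ) = w has a solution ζ ∈ ℂ (e.g., via the complex inverse arcsin). With ζ = 2z this gives z = ζ/(2). Then 3·sin(2z) takes every value in 3·ℂ = ℂ, and adding 2 is a bijection of ℂ. So f is surjective and omits no value. (Note: only on the real line is sin bounded by [−1, 1].)

Omitted value: no value.


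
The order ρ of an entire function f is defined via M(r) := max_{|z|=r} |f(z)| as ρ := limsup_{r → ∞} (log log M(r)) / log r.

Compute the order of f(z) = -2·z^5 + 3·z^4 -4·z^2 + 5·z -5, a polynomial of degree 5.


|f(z)| ≤ Σ|c_k|·r^k = O(r^5) as r → ∞. Polynomial growth is O(e^{r^ε}) for every ε > 0 (since r^5/e^{r^ε} → 0), so ρ ≤ ε for all ε > 0, i.e. ρ = 0. Every nonconstant polynomial has order 0.
Therefore ρ = 0.

Order ρ = 0.


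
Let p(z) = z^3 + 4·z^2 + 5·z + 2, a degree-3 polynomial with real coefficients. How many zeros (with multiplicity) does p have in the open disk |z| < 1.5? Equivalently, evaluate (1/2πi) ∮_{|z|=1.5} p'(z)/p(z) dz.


The zeros of p are: -1, -2, -1.
Their magnitudes are: 1, 2, 1.
Zeros with |z| < R = 1.5: -1, -1.
Count = 2.
By the argument principle, (1/2πi) ∮_{|z|=R} p'(z)/p(z) dz equals exactly this count.

Number of zeros inside |z| < 1.5: 2.


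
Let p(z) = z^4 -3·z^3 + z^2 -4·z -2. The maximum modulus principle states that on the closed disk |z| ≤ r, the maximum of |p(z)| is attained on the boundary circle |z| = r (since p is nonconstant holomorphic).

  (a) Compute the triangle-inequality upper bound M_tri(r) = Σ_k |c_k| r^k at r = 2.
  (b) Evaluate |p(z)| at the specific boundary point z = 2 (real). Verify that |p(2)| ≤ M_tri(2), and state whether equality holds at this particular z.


Coefficients: c_0 = -2, c_1 = -4, c_2 = 1, c_3 = -3, c_4 = 1. Radius r = 2.
Part (a). Triangle bound: M_tri(r) = Σ_k |c_k| r^k
  = |-2|·2^0 + |-4|·2^1 + |1|·2^2 + |-3|·2^3 + |1|·2^4
  = 2 + 8 + 4 + 24 + 16 = 54.
This bounds M(r) := max_{|z|=r} |p(z)| from above; equality holds iff all terms c_k z^k can be made to align in phase at a single z on |z|=r.
Part (b). At z = 2 (real, on the circle |z| = r):
  p(2) = (-2)·2^0 + (-4)·2^1 + (1)·2^2 + (-3)·2^3 + (1)·2^4 = -14.
  |p(2)| = 14.
Check: |p(2)| = 14 ≤ 54 = M_tri(2). ✓ Equality does not hold at z = 2 (the coefficients have mixed signs, so the terms do not all align in phase there).

M_tri(2) = 54; |p(2)| = 14; equality at z=2: no.


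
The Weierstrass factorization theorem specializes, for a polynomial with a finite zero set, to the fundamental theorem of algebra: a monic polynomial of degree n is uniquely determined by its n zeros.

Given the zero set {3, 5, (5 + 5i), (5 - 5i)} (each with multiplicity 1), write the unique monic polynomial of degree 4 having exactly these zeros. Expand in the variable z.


The polynomial is p(z) = ∏_{α ∈ S} (z − α), where S = {3, 5, (5 + 5i), (5 - 5i)}.
Expanding the product yields: p(z) = z^4 -18·z^3 + 145·z^2 -550·z + 750.
Note conjugate pairs combine to real quadratics: (z − (5+5i))(z − (5−5i)) = z² − 10z + 50.
The resulting polynomial has degree 4 and real coefficients as required.

p(z) = z^4 -18·z^3 + 145·z^2 -550·z + 750.


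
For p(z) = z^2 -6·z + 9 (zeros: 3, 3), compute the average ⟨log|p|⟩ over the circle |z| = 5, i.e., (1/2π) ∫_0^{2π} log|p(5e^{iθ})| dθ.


Zeros: 3, 3; r = 5.
Inside |z| < r: 3, 3. Outside (|z| ≥ r): ∅.
p(0) = 9, so log|p(0)| = log(9) = 2.1972.
Apply Jensen: I(r) = log|p(0)| + Σ_k log(r/|z_k|), summed over zeros inside |z| < r.
  log(r/|z_k|) for z_k = 3: log(5/3) = 0.5108
  log(r/|z_k|) for z_k = 3: log(5/3) = 0.5108
Sum over inside zeros: 1.0217.
I(r) = log|p(0)| + (inside sum) = 2.1972 + 1.0217 = 3.2189.
Closed form (all zeros inside, monic): I(r) = n·log(r) = 2·log(5) = 3.2189. ✓

I(r) ≈ 3.2189.


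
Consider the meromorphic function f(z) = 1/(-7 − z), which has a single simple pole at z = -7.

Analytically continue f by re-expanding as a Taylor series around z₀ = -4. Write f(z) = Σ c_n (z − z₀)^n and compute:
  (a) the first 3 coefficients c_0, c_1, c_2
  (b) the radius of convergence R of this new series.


Let w = z − z₀, so z = z₀ + w.
Then -7 − z = -7 − (z₀ + w) = (-7 − z₀) − w = -3 − w.
f(z) = 1/(-3 − w) = (1/(-3)) · 1/(1 − w/(-3)) = Σ_{n≥0} w^n / (-3)^(n+1).
So c_n = 1/(-3)^(n+1):
  c_0 = 1/(-3)^1 = -1/3.
  c_1 = 1/(-3)^2 = 1/9.
  c_2 = 1/(-3)^3 = -1/27.
The series is valid for |w/d| < 1, i.e. |z − z₀| < |d|.
Radius of convergence: R = |-7 − z₀| = |-3| = 3 (distance from z₀ to the singularity z = -7).

c_0 = -1/3, c_1 = 1/9, c_2 = -1/27; R = 3.


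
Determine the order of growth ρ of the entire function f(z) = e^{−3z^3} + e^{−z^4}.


Each summand is entire of order 3 and 4 respectively (as in the single-exponential case). The order of a sum is at most the max of the orders, so ρ ≤ 4. For the lower bound: on |z|=r choose arg z so that -1z^4 is real positive; then |e^{-1z^4}| = e^{1r^4} while |e^{-3z^3}| ≤ e^{3r^3} = o(e^{1r^4}). So |f| ≥ e^{1r^4}(1 − o(1)) and ρ ≥ 4. Hence ρ = max(3, 4) = 4.
Therefore ρ = 4.

Order ρ = 4.


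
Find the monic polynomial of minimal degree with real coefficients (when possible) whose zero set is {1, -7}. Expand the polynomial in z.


The polynomial is p(z) = ∏_{α ∈ S} (z − α), where S = {1, -7}.
Expanding the product yields: p(z) = z^2 + 6·z -7.
The resulting polynomial has degree 2 and real coefficients as required.

p(z) = z^2 + 6·z -7.


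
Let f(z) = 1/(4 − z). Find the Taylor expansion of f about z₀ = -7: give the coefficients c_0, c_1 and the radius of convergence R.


Let w = z − z₀, so z = z₀ + w.
Then 4 − z = 4 − (z₀ + w) = (4 − z₀) − w = 11 − w.
f(z) = 1/(11 − w) = (1/(11)) · 1/(1 − w/(11)) = Σ_{n≥0} w^n / (11)^(n+1).
So c_n = 1/(11)^(n+1):
  c_0 = 1/(11)^1 = 1/11.
  c_1 = 1/(11)^2 = 1/121.
The series is valid for |w/d| < 1, i.e. |z − z₀| < |d|.
Radius of convergence: R = |4 − z₀| = |11| = 11 (distance from z₀ to the singularity z = 4).

c_0 = 1/11, c_1 = 1/121; R = 11.


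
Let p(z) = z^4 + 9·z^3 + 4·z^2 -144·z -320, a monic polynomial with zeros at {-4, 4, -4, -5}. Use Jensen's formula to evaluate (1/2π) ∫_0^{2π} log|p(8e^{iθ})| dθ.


Zeros: -5, -4, -4, 4; r = 8.
Inside |z| < r: -5, -4, -4, 4. Outside (|z| ≥ r): ∅.
p(0) = -320, so log|p(0)| = log(320) = 5.7683.
Apply Jensen: I(r) = log|p(0)| + Σ_k log(r/|z_k|), summed over zeros inside |z| < r.
  log(r/|z_k|) for z_k = -4: log(8/4) = 0.6931
  log(r/|z_k|) for z_k = 4: log(8/4) = 0.6931
  log(r/|z_k|) for z_k = -4: log(8/4) = 0.6931
  log(r/|z_k|) for z_k = -5: log(8/5) = 0.4700
Sum over inside zeros: 2.5494.
I(r) = log|p(0)| + (inside sum) = 5.7683 + 2.5494 = 8.3178.
Closed form (all zeros inside, monic): I(r) = n·log(r) = 4·log(8) = 8.3178. ✓

I(r) ≈ 8.3178.


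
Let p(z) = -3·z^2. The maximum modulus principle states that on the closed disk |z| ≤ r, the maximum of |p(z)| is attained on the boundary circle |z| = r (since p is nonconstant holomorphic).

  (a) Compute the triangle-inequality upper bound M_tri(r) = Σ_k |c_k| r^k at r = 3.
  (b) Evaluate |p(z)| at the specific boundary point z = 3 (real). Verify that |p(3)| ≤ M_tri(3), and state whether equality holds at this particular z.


Coefficients: c_0 = 0, c_1 = 0, c_2 = -3. Radius r = 3.
Part (a). Triangle bound: M_tri(r) = Σ_k |c_k| r^k
  = |0|·3^0 + |0|·3^1 + |-3|·3^2
  = 0 + 0 + 27 = 27.
This bounds M(r) := max_{|z|=r} |p(z)| from above; equality holds iff all terms c_k z^k can be made to align in phase at a single z on |z|=r.
Part (b). At z = 3 (real, on the circle |z| = r):
  p(3) = (0)·3^0 + (0)·3^1 + (-3)·3^2 = -27.
  |p(3)| = 27.
Since all nonzero coefficients share the same sign, |p(3)| = 27 = M_tri(3); the triangle bound is attained at z = 3, so in fact M(r) = 27.

M_tri(3) = 27; |p(3)| = 27; equality at z=3: yes.


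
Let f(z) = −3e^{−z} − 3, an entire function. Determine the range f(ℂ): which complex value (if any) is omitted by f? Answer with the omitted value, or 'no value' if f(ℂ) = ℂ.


Little Picard bounds the complement of f(ℂ) to at most one point.
e^{−z} is never zero on ℂ, so -3·e^{−z} takes every value in ℂ ∖ {0}. Adding -3 shifts the range to ℂ ∖ {-3}. Thus f omits exactly the value -3.

Omitted value: -3.


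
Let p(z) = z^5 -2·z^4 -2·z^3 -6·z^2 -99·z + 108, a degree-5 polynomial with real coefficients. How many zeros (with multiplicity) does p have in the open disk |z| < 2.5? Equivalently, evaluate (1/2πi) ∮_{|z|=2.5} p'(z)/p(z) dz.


The zeros of p are: (0 + 3i), (0 - 3i), -3, 4, 1.
Their magnitudes are: 3, 3, 3, 4, 1.
Zeros with |z| < R = 2.5: 1.
Count = 1.
By the argument principle, (1/2πi) ∮_{|z|=R} p'(z)/p(z) dz equals exactly this count.

Number of zeros inside |z| < 2.5: 1.


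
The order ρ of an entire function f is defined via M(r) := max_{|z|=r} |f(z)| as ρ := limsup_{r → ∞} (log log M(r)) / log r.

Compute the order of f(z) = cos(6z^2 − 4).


Write cos(w) = (e^{iw} ± e^{−iw})/(2 or 2i), so |cos(w)| ≤ e^{|w|}. With w = 6z^2 − 4, |w| ≤ 6r^2 + 4 on |z|=r, giving M(r) ≤ e^{6r^2 + 4} and ρ ≤ 2. For the lower bound, choose z on |z|=r with 6z^2 purely imaginary of modulus 6r^2; then |cos(6z^2 − 4)| grows like e^{6r^2}/2, so ρ ≥ 2. Hence ρ = 2.
Therefore ρ = 2.

Order ρ = 2.


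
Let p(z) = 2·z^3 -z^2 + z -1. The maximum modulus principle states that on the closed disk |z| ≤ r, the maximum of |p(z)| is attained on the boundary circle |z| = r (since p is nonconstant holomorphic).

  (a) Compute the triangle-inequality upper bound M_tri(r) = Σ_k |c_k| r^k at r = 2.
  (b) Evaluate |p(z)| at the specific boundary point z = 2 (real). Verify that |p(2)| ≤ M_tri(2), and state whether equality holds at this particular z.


Coefficients: c_0 = -1, c_1 = 1, c_2 = -1, c_3 = 2. Radius r = 2.
Part (a). Triangle bound: M_tri(r) = Σ_k |c_k| r^k
  = |-1|·2^0 + |1|·2^1 + |-1|·2^2 + |2|·2^3
  = 1 + 2 + 4 + 16 = 23.
This bounds M(r) := max_{|z|=r} |p(z)| from above; equality holds iff all terms c_k z^k can be made to align in phase at a single z on |z|=r.
Part (b). At z = 2 (real, on the circle |z| = r):
  p(2) = (-1)·2^0 + (1)·2^1 + (-1)·2^2 + (2)·2^3 = 13.
  |p(2)| = 13.
Check: |p(2)| = 13 ≤ 23 = M_tri(2). ✓ Equality does not hold at z = 2 (the coefficients have mixed signs, so the terms do not all align in phase there).

M_tri(2) = 23; |p(2)| = 13; equality at z=2: no.


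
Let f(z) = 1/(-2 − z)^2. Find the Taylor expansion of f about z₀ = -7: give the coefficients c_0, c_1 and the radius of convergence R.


Let w = z − z₀, so z = z₀ + w.
Then -2 − z = -2 − (z₀ + w) = (-2 − z₀) − w = 5 − w.
f(z) = 1/(5 − w)^2 = (1/(5)^2) · (1 − w/(5))^{−2}.
By the binomial series (1−u)^{−2} = Σ_{n≥0} C(n+1, 1) u^n for |u|<1, with u = w/(5):
  c_n = C(n+1, 1) / (5)^(n+2).
  c_0 = 1/(5)^2 = 1/25.
  c_1 = 2/(5)^3 = 2/125.
The series is valid for |w/d| < 1, i.e. |z − z₀| < |d|.
Radius of convergence: R = |-2 − z₀| = |5| = 5 (distance from z₀ to the singularity z = -2).

c_0 = 1/25, c_1 = 2/125; R = 5.


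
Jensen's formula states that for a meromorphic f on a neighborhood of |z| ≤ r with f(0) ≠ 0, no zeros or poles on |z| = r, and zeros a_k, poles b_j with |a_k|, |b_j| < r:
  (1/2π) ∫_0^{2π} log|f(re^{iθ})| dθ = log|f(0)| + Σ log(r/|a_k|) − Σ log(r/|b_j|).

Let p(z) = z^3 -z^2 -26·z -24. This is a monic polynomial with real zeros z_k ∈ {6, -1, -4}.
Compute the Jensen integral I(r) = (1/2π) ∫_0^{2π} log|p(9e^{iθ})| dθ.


Zeros: -4, -1, 6; r = 9.
Inside |z| < r: -4, -1, 6. Outside (|z| ≥ r): ∅.
p(0) = -24, so log|p(0)| = log(24) = 3.1781.
Apply Jensen: I(r) = log|p(0)| + Σ_k log(r/|z_k|), summed over zeros inside |z| < r.
  log(r/|z_k|) for z_k = 6: log(9/6) = 0.4055
  log(r/|z_k|) for z_k = -1: log(9/1) = 2.1972
  log(r/|z_k|) for z_k = -4: log(9/4) = 0.8109
Sum over inside zeros: 3.4136.
I(r) = log|p(0)| + (inside sum) = 3.1781 + 3.4136 = 6.5917.
Closed form (all zeros inside, monic): I(r) = n·log(r) = 3·log(9) = 6.5917. ✓

I(r) ≈ 6.5917.


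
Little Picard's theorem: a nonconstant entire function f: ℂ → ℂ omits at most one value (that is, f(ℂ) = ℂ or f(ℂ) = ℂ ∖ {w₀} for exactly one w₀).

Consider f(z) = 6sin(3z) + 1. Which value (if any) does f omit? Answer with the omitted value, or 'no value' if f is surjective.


Little Picard bounds the complement of f(ℂ) to at most one point.
sin is entire and surjective onto ℂ: for every w ∈ ℂ, sin(ζ) = w has a solution ζ ∈ ℂ (e.g., via the complex inverse arcsin). With ζ = 3z this gives z = ζ/(3). Then 6·sin(3z) takes every value in 6·ℂ = ℂ, and adding 1 is a bijection of ℂ. So f is surjective and omits no value. (Note: only on the real line is sin bounded by [−1, 1].)

Omitted value: no value.


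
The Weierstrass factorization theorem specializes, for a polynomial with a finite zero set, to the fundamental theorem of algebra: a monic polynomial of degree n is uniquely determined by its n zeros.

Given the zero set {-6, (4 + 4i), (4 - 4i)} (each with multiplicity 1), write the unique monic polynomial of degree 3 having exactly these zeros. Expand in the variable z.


The polynomial is p(z) = ∏_{α ∈ S} (z − α), where S = {-6, (4 + 4i), (4 - 4i)}.
Expanding the product yields: p(z) = z^3 -2·z^2 -16·z + 192.
Note conjugate pairs combine to real quadratics: (z − (4+4i))(z − (4−4i)) = z² − 8z + 32.
The resulting polynomial has degree 3 and real coefficients as required.

p(z) = z^3 -2·z^2 -16·z + 192.


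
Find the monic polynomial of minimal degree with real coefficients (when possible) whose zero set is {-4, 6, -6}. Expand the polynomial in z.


The polynomial is p(z) = ∏_{α ∈ S} (z − α), where S = {-4, 6, -6}.
Expanding the product yields: p(z) = z^3 + 4·z^2 -36·z -144.
The resulting polynomial has degree 3 and real coefficients as required.

p(z) = z^3 + 4·z^2 -36·z -144.


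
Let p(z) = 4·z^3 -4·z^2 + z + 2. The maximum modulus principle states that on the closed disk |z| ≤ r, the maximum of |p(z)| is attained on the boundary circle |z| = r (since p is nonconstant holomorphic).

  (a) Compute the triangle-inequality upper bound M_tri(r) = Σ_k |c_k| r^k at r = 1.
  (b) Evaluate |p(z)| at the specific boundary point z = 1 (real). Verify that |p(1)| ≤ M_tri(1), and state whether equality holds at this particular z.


Coefficients: c_0 = 2, c_1 = 1, c_2 = -4, c_3 = 4. Radius r = 1.
Part (a). Triangle bound: M_tri(r) = Σ_k |c_k| r^k
  = |2|·1^0 + |1|·1^1 + |-4|·1^2 + |4|·1^3
  = 2 + 1 + 4 + 4 = 11.
This bounds M(r) := max_{|z|=r} |p(z)| from above; equality holds iff all terms c_k z^k can be made to align in phase at a single z on |z|=r.
Part (b). At z = 1 (real, on the circle |z| = r):
  p(1) = (2)·1^0 + (1)·1^1 + (-4)·1^2 + (4)·1^3 = 3.
  |p(1)| = 3.
Check: |p(1)| = 3 ≤ 11 = M_tri(1). ✓ Equality does not hold at z = 1 (the coefficients have mixed signs, so the terms do not all align in phase there).

M_tri(1) = 11; |p(1)| = 3; equality at z=1: no.


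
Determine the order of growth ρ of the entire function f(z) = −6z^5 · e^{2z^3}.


M(r) = max_{|z|=r} |-6|·|z|^5·|e^{2z^3}| = 6·r^5 · e^{2r^3} (the factors attain their maxima compatibly on |z|=r). Then log M(r) = log 6 + 5·log r + 2r^3, dominated by the last term, so log log M(r) ~ 3·log r. The polynomial factor -6z^5 contributes only a log r term and does not affect the order. ρ = 3.
Therefore ρ = 3.

Order ρ = 3.


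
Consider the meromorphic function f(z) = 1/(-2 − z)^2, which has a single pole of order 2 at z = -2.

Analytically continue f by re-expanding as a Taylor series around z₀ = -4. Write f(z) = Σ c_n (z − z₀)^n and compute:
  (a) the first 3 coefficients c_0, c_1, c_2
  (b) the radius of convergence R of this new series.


Let w = z − z₀, so z = z₀ + w.
Then -2 − z = -2 − (z₀ + w) = (-2 − z₀) − w = 2 − w.
f(z) = 1/(2 − w)^2 = (1/(2)^2) · (1 − w/(2))^{−2}.
By the binomial series (1−u)^{−2} = Σ_{n≥0} C(n+1, 1) u^n for |u|<1, with u = w/(2):
  c_n = C(n+1, 1) / (2)^(n+2).
  c_0 = 1/(2)^2 = 1/4.
  c_1 = 2/(2)^3 = 1/4.
  c_2 = 3/(2)^4 = 3/16.
The series is valid for |w/d| < 1, i.e. |z − z₀| < |d|.
Radius of convergence: R = |-2 − z₀| = |2| = 2 (distance from z₀ to the singularity z = -2).

c_0 = 1/4, c_1 = 1/4, c_2 = 3/16; R = 2.


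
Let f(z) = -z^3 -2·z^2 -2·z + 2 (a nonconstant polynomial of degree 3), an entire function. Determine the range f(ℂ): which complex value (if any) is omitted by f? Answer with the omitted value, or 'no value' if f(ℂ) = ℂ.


Little Picard bounds the complement of f(ℂ) to at most one point.
For every w ∈ ℂ, the equation p(z) − w = 0 is a nonconstant polynomial in z and hence has at least one root by the fundamental theorem of algebra. So p is surjective onto ℂ, omitting no value.

Omitted value: no value.


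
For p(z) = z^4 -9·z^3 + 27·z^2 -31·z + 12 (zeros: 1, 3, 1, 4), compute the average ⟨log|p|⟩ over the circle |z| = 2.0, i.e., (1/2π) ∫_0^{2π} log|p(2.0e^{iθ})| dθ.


Zeros: 1, 1, 3, 4; r = 2.0.
Inside |z| < r: 1, 1. Outside (|z| ≥ r): 3, 4.
p(0) = 12, so log|p(0)| = log(12) = 2.4849.
Apply Jensen: I(r) = log|p(0)| + Σ_k log(r/|z_k|), summed over zeros inside |z| < r.
  log(r/|z_k|) for z_k = 1: log(2.0/1) = 0.6931
  log(r/|z_k|) for z_k = 1: log(2.0/1) = 0.6931
  Outside zeros (3, 4) contribute nothing to the Jensen sum.
Sum over inside zeros: 1.3863.
I(r) = log|p(0)| + (inside sum) = 2.4849 + 1.3863 = 3.8712.
Note: since some zeros are outside |z| ≤ r, the simplified n·log(r) form does NOT apply — only the inside zeros contribute.

I(r) ≈ 3.8712.


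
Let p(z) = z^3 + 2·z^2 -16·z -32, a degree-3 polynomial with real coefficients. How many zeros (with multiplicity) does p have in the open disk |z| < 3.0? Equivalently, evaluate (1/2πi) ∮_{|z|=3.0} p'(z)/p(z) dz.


The zeros of p are: -2, -4, 4.
Their magnitudes are: 2, 4, 4.
Zeros with |z| < R = 3.0: -2.
Count = 1.
By the argument principle, (1/2πi) ∮_{|z|=R} p'(z)/p(z) dz equals exactly this count.

Number of zeros inside |z| < 3.0: 1.


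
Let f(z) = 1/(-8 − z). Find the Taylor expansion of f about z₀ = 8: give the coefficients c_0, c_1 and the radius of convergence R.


Let w = z − z₀, so z = z₀ + w.
Then -8 − z = -8 − (z₀ + w) = (-8 − z₀) − w = -16 − w.
f(z) = 1/(-16 − w) = (1/(-16)) · 1/(1 − w/(-16)) = Σ_{n≥0} w^n / (-16)^(n+1).
So c_n = 1/(-16)^(n+1):
  c_0 = 1/(-16)^1 = -1/16.
  c_1 = 1/(-16)^2 = 1/256.
The series is valid for |w/d| < 1, i.e. |z − z₀| < |d|.
Radius of convergence: R = |-8 − z₀| = |-16| = 16 (distance from z₀ to the singularity z = -8).

c_0 = -1/16, c_1 = 1/256; R = 16.


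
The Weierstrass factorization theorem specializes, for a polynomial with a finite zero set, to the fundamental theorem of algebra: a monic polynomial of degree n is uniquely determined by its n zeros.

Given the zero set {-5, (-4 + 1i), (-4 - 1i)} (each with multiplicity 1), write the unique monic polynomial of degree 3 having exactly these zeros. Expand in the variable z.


The polynomial is p(z) = ∏_{α ∈ S} (z − α), where S = {-5, (-4 + 1i), (-4 - 1i)}.
Expanding the product yields: p(z) = z^3 + 13·z^2 + 57·z + 85.
Note conjugate pairs combine to real quadratics: (z − (-4+1i))(z − (-4−1i)) = z² + 8z + 17.
The resulting polynomial has degree 3 and real coefficients as required.

p(z) = z^3 + 13·z^2 + 57·z + 85.


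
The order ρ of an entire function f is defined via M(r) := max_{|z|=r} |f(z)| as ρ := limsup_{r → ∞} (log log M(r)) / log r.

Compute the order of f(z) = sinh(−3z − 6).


sinh(w) is a linear combination of e^{iw} and e^{−iw} (or e^w, e^{−w} in the hyperbolic case), so |sinh(w)| ≤ e^{|w|}. With w = −3z − 6, |w| ≤ 3|z| + 6 = 3r + 6 on |z| = r, giving M(r) ≤ e^{3r + 6}, so ρ ≤ 1. On a suitable ray (z = it for sin/cos; z = t for sinh/cosh, t real → ∞), |sinh(−3z − 6)| grows like e^{3|t|}/2, so ρ ≥ 1. Hence ρ = 1.
Therefore ρ = 1.

Order ρ = 1.


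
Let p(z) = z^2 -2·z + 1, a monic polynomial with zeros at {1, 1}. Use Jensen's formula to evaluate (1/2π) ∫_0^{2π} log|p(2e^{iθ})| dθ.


Zeros: 1, 1; r = 2.
Inside |z| < r: 1, 1. Outside (|z| ≥ r): ∅.
p(0) = 1, so log|p(0)| = log(1) = 0.0000.
Apply Jensen: I(r) = log|p(0)| + Σ_k log(r/|z_k|), summed over zeros inside |z| < r.
  log(r/|z_k|) for z_k = 1: log(2/1) = 0.6931
  log(r/|z_k|) for z_k = 1: log(2/1) = 0.6931
Sum over inside zeros: 1.3863.
I(r) = log|p(0)| + (inside sum) = 0.0000 + 1.3863 = 1.3863.
Closed form (all zeros inside, monic): I(r) = n·log(r) = 2·log(2) = 1.3863. ✓

I(r) ≈ 1.3863.


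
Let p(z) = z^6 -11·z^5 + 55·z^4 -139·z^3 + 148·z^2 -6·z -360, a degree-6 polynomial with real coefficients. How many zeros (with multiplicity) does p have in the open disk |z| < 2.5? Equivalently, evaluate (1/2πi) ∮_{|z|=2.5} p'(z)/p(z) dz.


The zeros of p are: (3 + 3i), (3 - 3i), -1, (1 + 2i), (1 - 2i), 4.
Their magnitudes are: 4.243, 4.243, 1, 2.236, 2.236, 4.
Zeros with |z| < R = 2.5: -1, (1 + 2i), (1 - 2i).
Count = 3.
By the argument principle, (1/2πi) ∮_{|z|=R} p'(z)/p(z) dz equals exactly this count.

Number of zeros inside |z| < 2.5: 3.


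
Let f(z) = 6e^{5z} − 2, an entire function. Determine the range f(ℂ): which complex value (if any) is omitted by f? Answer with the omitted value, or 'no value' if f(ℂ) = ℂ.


Little Picard bounds the complement of f(ℂ) to at most one point.
e^{5z} is never zero on ℂ, so 6·e^{5z} takes every value in ℂ ∖ {0}. Adding -2 shifts the range to ℂ ∖ {-2}. Thus f omits exactly the value -2.

Omitted value: -2.


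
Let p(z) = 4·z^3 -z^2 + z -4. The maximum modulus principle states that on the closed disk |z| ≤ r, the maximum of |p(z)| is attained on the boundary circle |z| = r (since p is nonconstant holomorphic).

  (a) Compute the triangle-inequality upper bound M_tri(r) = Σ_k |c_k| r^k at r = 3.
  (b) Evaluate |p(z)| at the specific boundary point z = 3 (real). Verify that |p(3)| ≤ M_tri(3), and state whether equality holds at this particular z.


Coefficients: c_0 = -4, c_1 = 1, c_2 = -1, c_3 = 4. Radius r = 3.
Part (a). Triangle bound: M_tri(r) = Σ_k |c_k| r^k
  = |-4|·3^0 + |1|·3^1 + |-1|·3^2 + |4|·3^3
  = 4 + 3 + 9 + 108 = 124.
This bounds M(r) := max_{|z|=r} |p(z)| from above; equality holds iff all terms c_k z^k can be made to align in phase at a single z on |z|=r.
Part (b). At z = 3 (real, on the circle |z| = r):
  p(3) = (-4)·3^0 + (1)·3^1 + (-1)·3^2 + (4)·3^3 = 98.
  |p(3)| = 98.
Check: |p(3)| = 98 ≤ 124 = M_tri(3). ✓ Equality does not hold at z = 3 (the coefficients have mixed signs, so the terms do not all align in phase there).

M_tri(3) = 124; |p(3)| = 98; equality at z=3: no.


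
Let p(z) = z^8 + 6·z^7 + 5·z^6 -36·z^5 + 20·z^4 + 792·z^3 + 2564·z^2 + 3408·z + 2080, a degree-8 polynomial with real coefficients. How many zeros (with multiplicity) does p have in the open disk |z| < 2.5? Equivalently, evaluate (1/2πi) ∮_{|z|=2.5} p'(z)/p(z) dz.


The zeros of p are: (-3 + 1i), (-3 - 1i), (-1 + 1i), (-1 - 1i), (3 + 2i), (3 - 2i), (-2 + 2i), (-2 - 2i).
Their magnitudes are: 3.162, 3.162, 1.414, 1.414, 3.606, 3.606, 2.828, 2.828.
Zeros with |z| < R = 2.5: (-1 + 1i), (-1 - 1i).
Count = 2.
By the argument principle, (1/2πi) ∮_{|z|=R} p'(z)/p(z) dz equals exactly this count.

Number of zeros inside |z| < 2.5: 2.


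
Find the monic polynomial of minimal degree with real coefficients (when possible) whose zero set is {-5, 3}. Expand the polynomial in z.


The polynomial is p(z) = ∏_{α ∈ S} (z − α), where S = {-5, 3}.
Expanding the product yields: p(z) = z^2 + 2·z -15.
The resulting polynomial has degree 2 and real coefficients as required.

p(z) = z^2 + 2·z -15.


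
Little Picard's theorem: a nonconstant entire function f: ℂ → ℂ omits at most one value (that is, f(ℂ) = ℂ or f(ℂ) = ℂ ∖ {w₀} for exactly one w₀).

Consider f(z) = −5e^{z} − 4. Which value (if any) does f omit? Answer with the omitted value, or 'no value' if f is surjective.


Little Picard bounds the complement of f(ℂ) to at most one point.
e^{z} is never zero on ℂ, so -5·e^{z} takes every value in ℂ ∖ {0}. Adding -4 shifts the range to ℂ ∖ {-4}. Thus f omits exactly the value -4.

Omitted value: -4.


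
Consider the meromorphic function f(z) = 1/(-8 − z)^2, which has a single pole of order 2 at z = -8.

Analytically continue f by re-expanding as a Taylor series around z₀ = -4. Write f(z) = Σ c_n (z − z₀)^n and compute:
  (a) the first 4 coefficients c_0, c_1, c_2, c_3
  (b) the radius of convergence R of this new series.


Let w = z − z₀, so z = z₀ + w.
Then -8 − z = -8 − (z₀ + w) = (-8 − z₀) − w = -4 − w.
f(z) = 1/(-4 − w)^2 = (1/(-4)^2) · (1 − w/(-4))^{−2}.
By the binomial series (1−u)^{−2} = Σ_{n≥0} C(n+1, 1) u^n for |u|<1, with u = w/(-4):
  c_n = C(n+1, 1) / (-4)^(n+2).
  c_0 = 1/(-4)^2 = 1/16.
  c_1 = 2/(-4)^3 = -1/32.
  c_2 = 3/(-4)^4 = 3/256.
  c_3 = 4/(-4)^5 = -1/256.
The series is valid for |w/d| < 1, i.e. |z − z₀| < |d|.
Radius of convergence: R = |-8 − z₀| = |-4| = 4 (distance from z₀ to the singularity z = -8).

c_0 = 1/16, c_1 = -1/32, c_2 = 3/256, c_3 = -1/256; R = 4.


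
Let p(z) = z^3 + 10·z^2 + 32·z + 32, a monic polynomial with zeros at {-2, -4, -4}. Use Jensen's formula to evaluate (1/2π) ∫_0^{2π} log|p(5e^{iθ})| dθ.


Zeros: -4, -4, -2; r = 5.
Inside |z| < r: -4, -4, -2. Outside (|z| ≥ r): ∅.
p(0) = 32, so log|p(0)| = log(32) = 3.4657.
Apply Jensen: I(r) = log|p(0)| + Σ_k log(r/|z_k|), summed over zeros inside |z| < r.
  log(r/|z_k|) for z_k = -2: log(5/2) = 0.9163
  log(r/|z_k|) for z_k = -4: log(5/4) = 0.2231
  log(r/|z_k|) for z_k = -4: log(5/4) = 0.2231
Sum over inside zeros: 1.3626.
I(r) = log|p(0)| + (inside sum) = 3.4657 + 1.3626 = 4.8283.
Closed form (all zeros inside, monic): I(r) = n·log(r) = 3·log(5) = 4.8283. ✓

I(r) ≈ 4.8283.


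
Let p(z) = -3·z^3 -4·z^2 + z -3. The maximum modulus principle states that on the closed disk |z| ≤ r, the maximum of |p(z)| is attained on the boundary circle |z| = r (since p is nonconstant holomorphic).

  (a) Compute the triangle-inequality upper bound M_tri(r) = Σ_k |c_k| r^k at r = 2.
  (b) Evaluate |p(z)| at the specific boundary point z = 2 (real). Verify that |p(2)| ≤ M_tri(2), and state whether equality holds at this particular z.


Coefficients: c_0 = -3, c_1 = 1, c_2 = -4, c_3 = -3. Radius r = 2.
Part (a). Triangle bound: M_tri(r) = Σ_k |c_k| r^k
  = |-3|·2^0 + |1|·2^1 + |-4|·2^2 + |-3|·2^3
  = 3 + 2 + 16 + 24 = 45.
This bounds M(r) := max_{|z|=r} |p(z)| from above; equality holds iff all terms c_k z^k can be made to align in phase at a single z on |z|=r.
Part (b). At z = 2 (real, on the circle |z| = r):
  p(2) = (-3)·2^0 + (1)·2^1 + (-4)·2^2 + (-3)·2^3 = -41.
  |p(2)| = 41.
Check: |p(2)| = 41 ≤ 45 = M_tri(2). ✓ Equality does not hold at z = 2 (the coefficients have mixed signs, so the terms do not all align in phase there).

M_tri(2) = 45; |p(2)| = 41; equality at z=2: no.


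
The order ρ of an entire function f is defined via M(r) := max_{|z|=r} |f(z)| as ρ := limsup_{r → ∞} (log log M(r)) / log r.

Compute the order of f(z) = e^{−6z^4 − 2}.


|e^{−6z^4 − 2}| = e^{Re(-6·z^4) + -2} ≤ e^{6|z|^4 + -2} = e^{6r^4 + -2} on |z| = r, so ρ ≤ 4. Choosing z on |z|=r so that -6·z^4 is real positive (always possible by picking arg z appropriately) gives |f(z)| = e^{6r^4 + -2}, matching the bound. The additive constant -2 does not affect log log M(r) ~ 4·log r. Hence ρ = 4.
Therefore ρ = 4.

Order ρ = 4.


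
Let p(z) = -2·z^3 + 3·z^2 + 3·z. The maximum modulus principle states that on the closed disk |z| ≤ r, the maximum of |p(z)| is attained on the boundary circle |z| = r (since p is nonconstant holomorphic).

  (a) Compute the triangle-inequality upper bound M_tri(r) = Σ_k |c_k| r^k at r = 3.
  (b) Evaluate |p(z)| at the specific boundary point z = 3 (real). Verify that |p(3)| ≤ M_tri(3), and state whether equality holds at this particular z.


Coefficients: c_0 = 0, c_1 = 3, c_2 = 3, c_3 = -2. Radius r = 3.
Part (a). Triangle bound: M_tri(r) = Σ_k |c_k| r^k
  = |0|·3^0 + |3|·3^1 + |3|·3^2 + |-2|·3^3
  = 0 + 9 + 27 + 54 = 90.
This bounds M(r) := max_{|z|=r} |p(z)| from above; equality holds iff all terms c_k z^k can be made to align in phase at a single z on |z|=r.
Part (b). At z = 3 (real, on the circle |z| = r):
  p(3) = (0)·3^0 + (3)·3^1 + (3)·3^2 + (-2)·3^3 = -18.
  |p(3)| = 18.
Check: |p(3)| = 18 ≤ 90 = M_tri(3). ✓ Equality does not hold at z = 3 (the coefficients have mixed signs, so the terms do not all align in phase there).

M_tri(3) = 90; |p(3)| = 18; equality at z=3: no.


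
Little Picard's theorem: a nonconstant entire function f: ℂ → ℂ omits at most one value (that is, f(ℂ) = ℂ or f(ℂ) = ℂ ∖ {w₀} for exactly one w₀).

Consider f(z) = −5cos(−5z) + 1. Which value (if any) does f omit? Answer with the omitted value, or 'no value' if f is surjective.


Little Picard bounds the complement of f(ℂ) to at most one point.
cos is entire and surjective onto ℂ: for every w ∈ ℂ, cos(ζ) = w has a solution ζ ∈ ℂ (e.g., via the complex inverse arccos). With ζ = −5z this gives z = ζ/(-5). Then -5·cos(−5z) takes every value in -5·ℂ = ℂ, and adding 1 is a bijection of ℂ. So f is surjective and omits no value. (Note: only on the real line is cos bounded by [−1, 1].)

Omitted value: no value.


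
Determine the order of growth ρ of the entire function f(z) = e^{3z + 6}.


|e^{3z + 6}| = e^{Re(3·z) + 6} ≤ e^{3|z|^1 + 6} = e^{3r^1 + 6} on |z| = r, so ρ ≤ 1. Choosing z on |z|=r so that 3·z is real positive (always possible by picking arg z appropriately) gives |f(z)| = e^{3r^1 + 6}, matching the bound. The additive constant 6 does not affect log log M(r) ~ 1·log r. Hence ρ = 1.
Therefore ρ = 1.

Order ρ = 1.
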